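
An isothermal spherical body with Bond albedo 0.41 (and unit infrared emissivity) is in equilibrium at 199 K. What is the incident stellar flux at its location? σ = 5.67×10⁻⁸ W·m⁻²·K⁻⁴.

S ≈ 603 W/m²

(1−a)S·πr² = σ·4πr²·T⁴ ⇒ S = 4σT⁴/(1−a).
S = 4·5.67×10⁻⁸·1.568×10⁹/0.590.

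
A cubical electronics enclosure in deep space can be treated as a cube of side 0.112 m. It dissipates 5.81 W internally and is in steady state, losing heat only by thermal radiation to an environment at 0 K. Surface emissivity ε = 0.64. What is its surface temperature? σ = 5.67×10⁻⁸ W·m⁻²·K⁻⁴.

Steady state: internal power = radiated power, P = εσA T⁴.
Radiating area A = 6L² = 0.07526 m².
T⁴ = P/(εσA) = 5.81/(0.64·5.67×10⁻⁸·0.07526) = 2.127×10⁹ K⁴.
T = (2.127×10⁹)^(1/4).

T ≈ 215 K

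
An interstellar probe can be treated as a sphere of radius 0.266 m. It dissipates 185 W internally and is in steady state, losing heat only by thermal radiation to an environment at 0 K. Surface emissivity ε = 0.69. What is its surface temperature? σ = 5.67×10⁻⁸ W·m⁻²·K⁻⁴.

Steady state: internal power = radiated power, P = εσA T⁴.
Radiating area A = 4πr² = 0.8891 m².
T⁴ = P/(εσA) = 185/(0.69·5.67×10⁻⁸·0.8891) = 5.318×10⁹ K⁴.
T = (5.318×10⁹)^(1/4).

T ≈ 270 K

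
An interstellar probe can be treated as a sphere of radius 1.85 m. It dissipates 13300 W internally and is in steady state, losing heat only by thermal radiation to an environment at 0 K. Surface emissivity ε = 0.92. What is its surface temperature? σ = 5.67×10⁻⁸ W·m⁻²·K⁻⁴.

T ≈ 277 K

Steady state: internal power = radiated power, P = εσA T⁴.
Radiating area A = 4πr² = 43.01 m².
T⁴ = P/(εσA) = 13300/(0.92·5.67×10⁻⁸·43.01) = 5.928×10⁹ K⁴.
T = (5.928×10⁹)^(1/4).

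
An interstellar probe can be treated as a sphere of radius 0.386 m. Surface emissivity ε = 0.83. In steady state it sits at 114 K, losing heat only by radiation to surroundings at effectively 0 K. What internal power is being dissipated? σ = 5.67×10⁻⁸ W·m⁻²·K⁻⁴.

Steady state: P = εσA T⁴.
A = 4πr² = 1.872 m²; T⁴ = (114)⁴ = 1.689×10⁸ K⁴.
P = 0.83 × 5.67×10⁻⁸ × 1.872 × 1.689×10⁸.

P ≈ 14.9 W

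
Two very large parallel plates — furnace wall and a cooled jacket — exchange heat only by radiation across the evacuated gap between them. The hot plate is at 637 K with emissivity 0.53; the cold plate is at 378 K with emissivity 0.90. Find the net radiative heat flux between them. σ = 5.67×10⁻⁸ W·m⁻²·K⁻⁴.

q ≈ 4090 W/m²

For two infinite grey parallel plates, q = σ(T₁⁴ − T₂⁴)/(1/ε₁ + 1/ε₂ − 1).
T₁⁴ − T₂⁴ = 1.646×10¹¹ − 2.042×10¹⁰ = 1.442×10¹¹ K⁴.
1/ε₁ + 1/ε₂ − 1 = 1.887 + 1.111 − 1 = 1.998.
q = 5.67×10⁻⁸ × 1.442×10¹¹ / 1.998.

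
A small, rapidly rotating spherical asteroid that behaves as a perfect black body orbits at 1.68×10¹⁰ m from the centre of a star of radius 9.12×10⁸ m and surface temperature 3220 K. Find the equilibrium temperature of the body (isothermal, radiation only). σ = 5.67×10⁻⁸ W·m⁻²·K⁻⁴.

T ≈ 530 K

The star's surface emits σT_*⁴; at distance d the flux is S = σT_*⁴(R_*/d)².
S = 5.67×10⁻⁸·(3220)⁴·(9.12×10⁸/1.68×10¹⁰)² = 17960 W/m².
For an isothermal sphere T⁴ = (1−a)S/(4σ) = 7.920×10¹⁰ K⁴.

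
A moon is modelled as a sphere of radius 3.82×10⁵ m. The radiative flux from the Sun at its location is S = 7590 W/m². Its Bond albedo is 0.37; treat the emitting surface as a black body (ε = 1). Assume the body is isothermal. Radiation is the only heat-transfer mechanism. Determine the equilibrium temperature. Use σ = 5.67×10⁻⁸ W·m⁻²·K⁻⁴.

T ≈ 381 K

At equilibrium, absorbed power = emitted power.
Absorbing cross-section = πr² = 4.584×10¹¹ m²; emitting surface = 4πr² = 1.834×10¹² m² (ratio 4).
(1−a)S·A_cross = εσ·A_surf·T⁴  ⇒  T⁴ = (1−a)S/(4σ).
T⁴ = 0.630·7590/(4·5.67×10⁻⁸) = 2.108×10¹⁰ K⁴.
T = (2.108×10¹⁰)^(1/4).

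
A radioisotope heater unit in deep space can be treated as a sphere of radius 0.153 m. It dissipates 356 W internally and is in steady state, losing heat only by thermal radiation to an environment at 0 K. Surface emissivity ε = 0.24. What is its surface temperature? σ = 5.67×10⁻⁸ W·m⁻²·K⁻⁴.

T ≈ 546 K

Steady state: internal power = radiated power, P = εσA T⁴.
Radiating area A = 4πr² = 0.2942 m².
T⁴ = P/(εσA) = 356/(0.24·5.67×10⁻⁸·0.2942) = 8.893×10¹⁰ K⁴.
T = (8.893×10¹⁰)^(1/4).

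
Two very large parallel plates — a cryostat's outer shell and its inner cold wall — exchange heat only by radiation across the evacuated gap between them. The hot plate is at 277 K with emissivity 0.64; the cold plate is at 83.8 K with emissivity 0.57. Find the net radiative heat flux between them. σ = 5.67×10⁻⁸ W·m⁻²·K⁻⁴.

For two infinite grey parallel plates, q = σ(T₁⁴ − T₂⁴)/(1/ε₁ + 1/ε₂ − 1).
T₁⁴ − T₂⁴ = 5.887×10⁹ − 4.931×10⁷ = 5.838×10⁹ K⁴.
1/ε₁ + 1/ε₂ − 1 = 1.562 + 1.754 − 1 = 2.317.
q = 5.67×10⁻⁸ × 5.838×10⁹ / 2.317.

q ≈ 143 W/m²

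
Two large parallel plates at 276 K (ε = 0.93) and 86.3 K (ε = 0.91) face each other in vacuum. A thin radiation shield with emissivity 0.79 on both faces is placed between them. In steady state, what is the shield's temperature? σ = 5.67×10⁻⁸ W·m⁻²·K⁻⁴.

T_s ≈ 233 K

In steady state the net flux on the hot side equals that on the cold side.
σ(T₁⁴−T_s⁴)/D₁ = σ(T_s⁴−T₂⁴)/D₂, with D₁ = 1/ε₁+1/ε_s−1 = 1.341, D₂ = 1/ε_s+1/ε₂−1 = 1.365.
Solve for T_s⁴: T_s⁴ = (D₂·T₁⁴ + D₁·T₂⁴)/(D₁+D₂) = 2.954×10⁹ K⁴.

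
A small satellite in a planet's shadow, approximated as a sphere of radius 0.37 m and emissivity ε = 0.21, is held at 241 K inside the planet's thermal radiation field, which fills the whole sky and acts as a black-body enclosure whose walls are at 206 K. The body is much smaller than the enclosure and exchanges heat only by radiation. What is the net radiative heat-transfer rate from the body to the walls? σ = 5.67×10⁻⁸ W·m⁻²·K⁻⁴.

P_net ≈ 32.2 W

For a small grey body in a large enclosure: P_net = εσA(T_body⁴ − T_wall⁴).
A = 4πr² = 1.720 m²; T_body⁴ − T_wall⁴ = 3.373×10⁹ − 1.801×10⁹ = 1.573×10⁹ K⁴.
|P_net| = 0.21·5.67×10⁻⁸·1.720·1.573×10⁹.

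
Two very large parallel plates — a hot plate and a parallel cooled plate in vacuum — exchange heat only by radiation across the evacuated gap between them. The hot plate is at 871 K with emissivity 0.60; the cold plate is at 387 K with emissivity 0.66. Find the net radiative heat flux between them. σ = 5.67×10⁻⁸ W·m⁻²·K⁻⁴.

For two infinite grey parallel plates, q = σ(T₁⁴ − T₂⁴)/(1/ε₁ + 1/ε₂ − 1).
T₁⁴ − T₂⁴ = 5.755×10¹¹ − 2.243×10¹⁰ = 5.531×10¹¹ K⁴.
1/ε₁ + 1/ε₂ − 1 = 1.667 + 1.515 − 1 = 2.182.
q = 5.67×10⁻⁸ × 5.531×10¹¹ / 2.182.

q ≈ 14400 W/m²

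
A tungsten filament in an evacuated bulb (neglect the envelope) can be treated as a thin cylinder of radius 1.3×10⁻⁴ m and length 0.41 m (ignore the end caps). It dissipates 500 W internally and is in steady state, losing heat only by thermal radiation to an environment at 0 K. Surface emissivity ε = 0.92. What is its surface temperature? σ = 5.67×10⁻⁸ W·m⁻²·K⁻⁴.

T ≈ 2310 K

Steady state: internal power = radiated power, P = εσA T⁴.
Radiating area A = 2πrL = 3.349×10⁻⁴ m².
T⁴ = P/(εσA) = 500/(0.92·5.67×10⁻⁸·3.349×10⁻⁴) = 2.862×10¹³ K⁴.
T = (2.862×10¹³)^(1/4).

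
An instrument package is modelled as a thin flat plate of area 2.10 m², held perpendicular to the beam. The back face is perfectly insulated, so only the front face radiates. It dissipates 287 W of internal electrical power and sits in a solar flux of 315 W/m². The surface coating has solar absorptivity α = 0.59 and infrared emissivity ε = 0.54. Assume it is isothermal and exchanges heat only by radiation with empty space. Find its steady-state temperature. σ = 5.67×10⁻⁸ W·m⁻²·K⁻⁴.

At steady state, absorbed solar power + internal power = radiated power.
Absorbed: α·S·A_cross = 0.59·315·2.100 = 390.3 W (cross-section A).
Total input = 390.3 + 287 = 677.3 W.
Radiated: εσ·A_surf·T⁴ with A_surf = A = 2.100 m².
T⁴ = 677.3/(0.54·5.67×10⁻⁸·2.100) = 1.053×10¹⁰ K⁴.

T ≈ 320 K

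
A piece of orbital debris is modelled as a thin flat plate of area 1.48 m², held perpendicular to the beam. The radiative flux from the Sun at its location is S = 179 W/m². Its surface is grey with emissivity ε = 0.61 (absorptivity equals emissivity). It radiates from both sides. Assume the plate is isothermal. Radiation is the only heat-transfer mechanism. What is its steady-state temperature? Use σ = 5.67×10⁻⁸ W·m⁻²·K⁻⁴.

At equilibrium, absorbed power = emitted power.
Absorbing cross-section = A = 1.480 m²; emitting surface = 2A = 2.960 m² (ratio 2).
εS·A_cross = εσ·A_surf·T⁴  ⇒  T⁴ = S/(2σ)   (ε cancels).
T⁴ = 179/(2·5.67×10⁻⁸) = 1.578×10⁹ K⁴.
T = (1.578×10⁹)^(1/4).

T ≈ 199 K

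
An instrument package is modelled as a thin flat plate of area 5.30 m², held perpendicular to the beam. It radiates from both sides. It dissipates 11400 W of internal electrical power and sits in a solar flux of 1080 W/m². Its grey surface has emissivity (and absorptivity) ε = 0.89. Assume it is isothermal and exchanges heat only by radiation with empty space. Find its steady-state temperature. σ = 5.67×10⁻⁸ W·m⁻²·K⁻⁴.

T ≈ 419 K

At steady state, absorbed solar power + internal power = radiated power.
Absorbed: α·S·A_cross = 0.89·1080·5.300 = 5094 W (cross-section A).
Total input = 5094 + 11400 = 16490 W.
Radiated: εσ·A_surf·T⁴ with A_surf = 2A = 10.60 m².
T⁴ = 16490/(0.89·5.67×10⁻⁸·10.60) = 3.084×10¹⁰ K⁴.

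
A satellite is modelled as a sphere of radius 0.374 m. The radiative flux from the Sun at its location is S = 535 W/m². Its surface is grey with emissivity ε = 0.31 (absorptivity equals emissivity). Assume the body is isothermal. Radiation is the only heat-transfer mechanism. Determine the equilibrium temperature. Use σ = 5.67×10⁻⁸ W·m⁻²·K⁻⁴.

At equilibrium, absorbed power = emitted power.
Absorbing cross-section = πr² = 0.4394 m²; emitting surface = 4πr² = 1.758 m² (ratio 4).
εS·A_cross = εσ·A_surf·T⁴  ⇒  T⁴ = S/(4σ)   (ε cancels).
T⁴ = 535/(4·5.67×10⁻⁸) = 2.359×10⁹ K⁴.
T = (2.359×10⁹)^(1/4).

T ≈ 220 K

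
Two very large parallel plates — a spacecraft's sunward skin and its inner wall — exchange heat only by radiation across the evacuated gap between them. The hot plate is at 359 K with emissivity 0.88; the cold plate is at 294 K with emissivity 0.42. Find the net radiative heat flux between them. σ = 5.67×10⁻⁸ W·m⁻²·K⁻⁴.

q ≈ 206 W/m²

For two infinite grey parallel plates, q = σ(T₁⁴ − T₂⁴)/(1/ε₁ + 1/ε₂ − 1).
T₁⁴ − T₂⁴ = 1.661×10¹⁰ − 7.471×10⁹ = 9.139×10⁹ K⁴.
1/ε₁ + 1/ε₂ − 1 = 1.136 + 2.381 − 1 = 2.517.
q = 5.67×10⁻⁸ × 9.139×10⁹ / 2.517.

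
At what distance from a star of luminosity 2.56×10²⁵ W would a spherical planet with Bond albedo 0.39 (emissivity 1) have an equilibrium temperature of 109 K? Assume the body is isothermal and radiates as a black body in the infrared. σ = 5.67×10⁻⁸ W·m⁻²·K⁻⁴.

d ≈ 1.97×10¹¹ m

For an isothermal black-emitting sphere, (1−a)S·πr² = σ·4πr²·T⁴ ⇒ S = 4σT⁴/(1−a).
S = 4·5.67×10⁻⁸·(109)⁴/0.610 = 52.48 W/m².
Flux falls as S = L/(4πd²), so d = √(L/(4πS)) = √(2.56×10²⁵/(4π·52.48)).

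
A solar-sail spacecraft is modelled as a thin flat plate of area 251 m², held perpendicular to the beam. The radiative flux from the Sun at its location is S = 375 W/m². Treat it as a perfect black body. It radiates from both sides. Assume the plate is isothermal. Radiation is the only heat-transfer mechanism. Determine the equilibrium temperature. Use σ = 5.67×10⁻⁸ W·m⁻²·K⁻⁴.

At equilibrium, absorbed power = emitted power.
Absorbing cross-section = A = 251.0 m²; emitting surface = 2A = 502.0 m² (ratio 2).
S·A_cross = εσ·A_surf·T⁴  ⇒  T⁴ = S/(2σ).
T⁴ = 1.00·375/(2·5.67×10⁻⁸) = 3.307×10⁹ K⁴.
T = (3.307×10⁹)^(1/4).

T ≈ 240 K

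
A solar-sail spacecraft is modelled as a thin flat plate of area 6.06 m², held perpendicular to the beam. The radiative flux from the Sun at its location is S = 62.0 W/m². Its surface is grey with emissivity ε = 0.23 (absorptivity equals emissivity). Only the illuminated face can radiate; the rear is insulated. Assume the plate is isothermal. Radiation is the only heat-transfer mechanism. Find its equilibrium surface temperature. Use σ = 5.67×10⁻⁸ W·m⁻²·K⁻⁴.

At equilibrium, absorbed power = emitted power.
Absorbing cross-section = A = 6.060 m²; emitting surface = A = 6.060 m² (ratio 1).
εS·A_cross = εσ·A_surf·T⁴  ⇒  T⁴ = S/(1σ)   (ε cancels).
T⁴ = 62.0/(1·5.67×10⁻⁸) = 1.093×10⁹ K⁴.
T = (1.093×10⁹)^(1/4).

T ≈ 182 K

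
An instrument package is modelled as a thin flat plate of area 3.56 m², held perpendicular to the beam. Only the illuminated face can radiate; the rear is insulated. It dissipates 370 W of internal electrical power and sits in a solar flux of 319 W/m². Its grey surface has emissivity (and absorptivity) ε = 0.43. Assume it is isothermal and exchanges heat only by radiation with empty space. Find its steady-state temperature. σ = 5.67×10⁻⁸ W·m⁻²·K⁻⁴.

At steady state, absorbed solar power + internal power = radiated power.
Absorbed: α·S·A_cross = 0.43·319·3.560 = 488.3 W (cross-section A).
Total input = 488.3 + 370 = 858.3 W.
Radiated: εσ·A_surf·T⁴ with A_surf = A = 3.560 m².
T⁴ = 858.3/(0.43·5.67×10⁻⁸·3.560) = 9.889×10⁹ K⁴.

T ≈ 315 K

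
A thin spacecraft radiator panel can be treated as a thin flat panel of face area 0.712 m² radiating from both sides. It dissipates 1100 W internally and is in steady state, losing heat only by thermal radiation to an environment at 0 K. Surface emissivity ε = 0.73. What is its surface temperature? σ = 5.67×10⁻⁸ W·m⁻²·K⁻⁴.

T ≈ 370 K

Steady state: internal power = radiated power, P = εσA T⁴.
Radiating area A = 2·0.712 = 1.424 m².
T⁴ = P/(εσA) = 1100/(0.73·5.67×10⁻⁸·1.424) = 1.866×10¹⁰ K⁴.
T = (1.866×10¹⁰)^(1/4).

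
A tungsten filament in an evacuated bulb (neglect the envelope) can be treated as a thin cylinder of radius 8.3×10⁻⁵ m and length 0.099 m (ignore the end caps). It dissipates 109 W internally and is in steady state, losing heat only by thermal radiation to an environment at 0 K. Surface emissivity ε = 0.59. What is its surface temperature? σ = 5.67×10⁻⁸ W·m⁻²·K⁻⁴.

T ≈ 2820 K

Steady state: internal power = radiated power, P = εσA T⁴.
Radiating area A = 2πrL = 5.163×10⁻⁵ m².
T⁴ = P/(εσA) = 109/(0.59·5.67×10⁻⁸·5.163×10⁻⁵) = 6.311×10¹³ K⁴.
T = (6.311×10¹³)^(1/4).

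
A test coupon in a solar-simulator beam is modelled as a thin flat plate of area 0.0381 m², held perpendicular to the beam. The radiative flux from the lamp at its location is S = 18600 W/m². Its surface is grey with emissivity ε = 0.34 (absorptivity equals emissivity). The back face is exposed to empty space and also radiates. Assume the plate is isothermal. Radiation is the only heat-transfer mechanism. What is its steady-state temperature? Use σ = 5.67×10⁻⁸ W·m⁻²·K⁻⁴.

T ≈ 636 K

At equilibrium, absorbed power = emitted power.
Absorbing cross-section = A = 0.03810 m²; emitting surface = 2A = 0.07620 m² (ratio 2).
εS·A_cross = εσ·A_surf·T⁴  ⇒  T⁴ = S/(2σ)   (ε cancels).
T⁴ = 18600/(2·5.67×10⁻⁸) = 1.640×10¹¹ K⁴.
T = (1.640×10¹¹)^(1/4).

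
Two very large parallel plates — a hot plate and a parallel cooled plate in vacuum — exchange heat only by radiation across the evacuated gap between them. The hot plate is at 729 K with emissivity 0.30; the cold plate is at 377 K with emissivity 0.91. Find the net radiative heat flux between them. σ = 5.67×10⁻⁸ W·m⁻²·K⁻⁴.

For two infinite grey parallel plates, q = σ(T₁⁴ − T₂⁴)/(1/ε₁ + 1/ε₂ − 1).
T₁⁴ − T₂⁴ = 2.824×10¹¹ − 2.020×10¹⁰ = 2.622×10¹¹ K⁴.
1/ε₁ + 1/ε₂ − 1 = 3.333 + 1.099 − 1 = 3.432.
q = 5.67×10⁻⁸ × 2.622×10¹¹ / 3.432.

q ≈ 4330 W/m²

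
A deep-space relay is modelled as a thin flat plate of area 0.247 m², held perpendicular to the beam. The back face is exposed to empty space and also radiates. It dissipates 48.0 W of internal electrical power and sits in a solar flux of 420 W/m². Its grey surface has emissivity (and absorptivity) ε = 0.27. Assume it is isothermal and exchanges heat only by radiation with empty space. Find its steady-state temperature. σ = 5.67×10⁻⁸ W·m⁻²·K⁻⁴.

At steady state, absorbed solar power + internal power = radiated power.
Absorbed: α·S·A_cross = 0.27·420·0.2470 = 28.01 W (cross-section A).
Total input = 28.01 + 48.0 = 76.01 W.
Radiated: εσ·A_surf·T⁴ with A_surf = 2A = 0.4940 m².
T⁴ = 76.01/(0.27·5.67×10⁻⁸·0.4940) = 1.005×10¹⁰ K⁴.

T ≈ 317 K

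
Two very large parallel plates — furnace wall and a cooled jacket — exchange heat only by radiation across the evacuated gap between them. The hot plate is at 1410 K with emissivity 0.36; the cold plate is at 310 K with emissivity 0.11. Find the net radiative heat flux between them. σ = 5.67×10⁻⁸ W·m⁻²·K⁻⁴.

For two infinite grey parallel plates, q = σ(T₁⁴ − T₂⁴)/(1/ε₁ + 1/ε₂ − 1).
T₁⁴ − T₂⁴ = 3.953×10¹² − 9.235×10⁹ = 3.943×10¹² K⁴.
1/ε₁ + 1/ε₂ − 1 = 2.778 + 9.091 − 1 = 10.87.
q = 5.67×10⁻⁸ × 3.943×10¹² / 10.87.

q ≈ 20600 W/m²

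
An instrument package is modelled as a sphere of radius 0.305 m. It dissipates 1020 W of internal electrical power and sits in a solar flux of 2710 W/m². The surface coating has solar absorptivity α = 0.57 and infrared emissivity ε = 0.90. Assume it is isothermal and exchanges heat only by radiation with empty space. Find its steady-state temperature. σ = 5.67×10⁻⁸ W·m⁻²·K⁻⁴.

T ≈ 396 K

At steady state, absorbed solar power + internal power = radiated power.
Absorbed: α·S·A_cross = 0.57·2710·0.2922 = 451.4 W (cross-section πr²).
Total input = 451.4 + 1020 = 1471 W.
Radiated: εσ·A_surf·T⁴ with A_surf = 4πr² = 1.169 m².
T⁴ = 1471/(0.90·5.67×10⁻⁸·1.169) = 2.467×10¹⁰ K⁴.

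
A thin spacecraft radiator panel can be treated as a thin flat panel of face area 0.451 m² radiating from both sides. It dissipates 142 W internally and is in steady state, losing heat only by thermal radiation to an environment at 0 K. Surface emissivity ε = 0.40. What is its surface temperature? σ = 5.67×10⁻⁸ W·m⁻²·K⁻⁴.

T ≈ 289 K

Steady state: internal power = radiated power, P = εσA T⁴.
Radiating area A = 2·0.451 = 0.9020 m².
T⁴ = P/(εσA) = 142/(0.40·5.67×10⁻⁸·0.9020) = 6.941×10⁹ K⁴.
T = (6.941×10⁹)^(1/4).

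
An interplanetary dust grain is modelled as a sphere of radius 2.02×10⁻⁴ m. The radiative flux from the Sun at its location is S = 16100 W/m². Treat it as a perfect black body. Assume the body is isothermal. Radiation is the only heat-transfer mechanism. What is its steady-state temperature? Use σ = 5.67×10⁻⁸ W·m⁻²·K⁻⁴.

T ≈ 516 K

At equilibrium, absorbed power = emitted power.
Absorbing cross-section = πr² = 1.282×10⁻⁷ m²; emitting surface = 4πr² = 5.128×10⁻⁷ m² (ratio 4).
S·A_cross = εσ·A_surf·T⁴  ⇒  T⁴ = S/(4σ).
T⁴ = 1.00·16100/(4·5.67×10⁻⁸) = 7.099×10¹⁰ K⁴.
T = (7.099×10¹⁰)^(1/4).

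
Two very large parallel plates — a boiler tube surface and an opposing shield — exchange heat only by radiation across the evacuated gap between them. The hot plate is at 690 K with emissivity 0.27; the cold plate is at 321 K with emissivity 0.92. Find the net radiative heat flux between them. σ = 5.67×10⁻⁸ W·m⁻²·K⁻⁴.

q ≈ 3230 W/m²

For two infinite grey parallel plates, q = σ(T₁⁴ − T₂⁴)/(1/ε₁ + 1/ε₂ − 1).
T₁⁴ − T₂⁴ = 2.267×10¹¹ − 1.062×10¹⁰ = 2.161×10¹¹ K⁴.
1/ε₁ + 1/ε₂ − 1 = 3.704 + 1.087 − 1 = 3.791.
q = 5.67×10⁻⁸ × 2.161×10¹¹ / 3.791.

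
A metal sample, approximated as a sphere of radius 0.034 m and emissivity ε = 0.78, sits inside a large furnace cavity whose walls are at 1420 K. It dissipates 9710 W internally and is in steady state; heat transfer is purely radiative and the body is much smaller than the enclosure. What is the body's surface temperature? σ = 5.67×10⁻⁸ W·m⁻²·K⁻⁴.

T ≈ 2090 K

For a small grey body in a large enclosure, net radiated power = εσA(T⁴ − T_w⁴).
Steady state: P = εσA(T⁴ − T_w⁴) with A = 4πr² = 0.01453 m².
T⁴ = P/(εσA) + T_w⁴ = 9710/(0.78·5.67×10⁻⁸·0.01453) + (1420)⁴
    = 1.511×10¹³ + 4.066×10¹² = 1.918×10¹³ K⁴.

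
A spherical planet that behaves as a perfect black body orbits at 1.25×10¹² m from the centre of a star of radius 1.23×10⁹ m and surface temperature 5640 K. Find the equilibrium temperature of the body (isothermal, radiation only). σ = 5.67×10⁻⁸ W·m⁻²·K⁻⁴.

The star's surface emits σT_*⁴; at distance d the flux is S = σT_*⁴(R_*/d)².
S = 5.67×10⁻⁸·(5640)⁴·(1.23×10⁹/1.25×10¹²)² = 55.55 W/m².
For an isothermal sphere T⁴ = (1−a)S/(4σ) = 2.449×10⁸ K⁴.

T ≈ 125 K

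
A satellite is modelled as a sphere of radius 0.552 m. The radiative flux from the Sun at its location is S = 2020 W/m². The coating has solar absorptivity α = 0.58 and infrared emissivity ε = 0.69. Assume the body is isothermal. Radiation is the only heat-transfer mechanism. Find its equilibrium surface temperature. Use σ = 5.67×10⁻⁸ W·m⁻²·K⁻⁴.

T ≈ 294 K

At equilibrium, absorbed power = emitted power.
Absorbing cross-section = πr² = 0.9573 m²; emitting surface = 4πr² = 3.829 m² (ratio 4).
αS·A_cross = εσ·A_surf·T⁴  ⇒  T⁴ = αS/(ε·4σ).
T⁴ = 0.580·2020/(0.69·4·5.67×10⁻⁸) = 7.487×10⁹ K⁴.
T = (7.487×10⁹)^(1/4).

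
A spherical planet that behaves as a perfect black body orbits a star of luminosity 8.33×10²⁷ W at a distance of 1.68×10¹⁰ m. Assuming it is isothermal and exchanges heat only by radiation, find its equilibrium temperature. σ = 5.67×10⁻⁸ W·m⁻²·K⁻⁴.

First find the stellar flux at distance d: S = L/(4πd²) = 8.33×10²⁷/(4π·(1.68×10¹⁰)²) = 2.349×10⁶ W/m².
For an isothermal sphere, absorbed (1−a)S·πr² = emitted σ·4πr²·T⁴, so T⁴ = (1−a)S/(4σ).
T⁴ = 1.00·2.349×10⁶/(4·5.67×10⁻⁸) = 1.036×10¹³ K⁴.

T ≈ 1790 K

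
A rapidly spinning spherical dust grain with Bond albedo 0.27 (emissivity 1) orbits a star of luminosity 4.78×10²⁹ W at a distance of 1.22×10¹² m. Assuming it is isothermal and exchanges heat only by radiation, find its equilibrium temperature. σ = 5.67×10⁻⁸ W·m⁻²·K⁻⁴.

T ≈ 536 K

First find the stellar flux at distance d: S = L/(4πd²) = 4.78×10²⁹/(4π·(1.22×10¹²)²) = 25560 W/m².
For an isothermal sphere, absorbed (1−a)S·πr² = emitted σ·4πr²·T⁴, so T⁴ = (1−a)S/(4σ).
T⁴ = 0.730·25560/(4·5.67×10⁻⁸) = 8.226×10¹⁰ K⁴.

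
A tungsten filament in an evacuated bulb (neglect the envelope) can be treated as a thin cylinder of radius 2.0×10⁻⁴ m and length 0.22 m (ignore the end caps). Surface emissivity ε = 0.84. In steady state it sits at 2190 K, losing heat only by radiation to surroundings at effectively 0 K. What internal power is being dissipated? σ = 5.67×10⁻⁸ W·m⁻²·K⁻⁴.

P ≈ 303 W

Steady state: P = εσA T⁴.
A = 2πrL = 2.765×10⁻⁴ m²; T⁴ = (2190)⁴ = 2.300×10¹³ K⁴.
P = 0.84 × 5.67×10⁻⁸ × 2.765×10⁻⁴ × 2.300×10¹³.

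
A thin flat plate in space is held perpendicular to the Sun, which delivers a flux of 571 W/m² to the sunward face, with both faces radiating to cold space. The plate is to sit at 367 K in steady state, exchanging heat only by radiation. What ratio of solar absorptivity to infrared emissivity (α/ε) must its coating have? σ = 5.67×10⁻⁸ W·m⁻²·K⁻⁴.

Balance: αS·A = εσ·2A·T⁴ ⇒ α/ε = 2σT⁴/S.
α/ε = 2·5.67×10⁻⁸·(367)⁴/571 = 2·5.67×10⁻⁸·1.814×10¹⁰/571.

α/ε ≈ 3.60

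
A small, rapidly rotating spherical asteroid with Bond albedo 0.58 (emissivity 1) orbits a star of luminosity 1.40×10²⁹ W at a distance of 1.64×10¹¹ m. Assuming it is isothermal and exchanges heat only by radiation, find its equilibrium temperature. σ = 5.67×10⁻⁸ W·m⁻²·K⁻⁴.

First find the stellar flux at distance d: S = L/(4πd²) = 1.40×10²⁹/(4π·(1.64×10¹¹)²) = 4.142×10⁵ W/m².
For an isothermal sphere, absorbed (1−a)S·πr² = emitted σ·4πr²·T⁴, so T⁴ = (1−a)S/(4σ).
T⁴ = 0.420·4.142×10⁵/(4·5.67×10⁻⁸) = 7.671×10¹¹ K⁴.

T ≈ 936 K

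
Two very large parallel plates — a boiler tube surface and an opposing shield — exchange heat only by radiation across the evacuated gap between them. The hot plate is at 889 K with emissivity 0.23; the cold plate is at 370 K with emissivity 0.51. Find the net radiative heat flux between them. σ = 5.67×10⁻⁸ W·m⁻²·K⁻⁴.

q ≈ 6470 W/m²

For two infinite grey parallel plates, q = σ(T₁⁴ − T₂⁴)/(1/ε₁ + 1/ε₂ − 1).
T₁⁴ − T₂⁴ = 6.246×10¹¹ − 1.874×10¹⁰ = 6.059×10¹¹ K⁴.
1/ε₁ + 1/ε₂ − 1 = 4.348 + 1.961 − 1 = 5.309.
q = 5.67×10⁻⁸ × 6.059×10¹¹ / 5.309.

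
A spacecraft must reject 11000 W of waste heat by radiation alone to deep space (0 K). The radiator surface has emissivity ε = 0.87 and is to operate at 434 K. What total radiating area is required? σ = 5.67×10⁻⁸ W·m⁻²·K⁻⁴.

A ≈ 6.29 m²

P = εσA T⁴ ⇒ A = P/(εσT⁴).
T⁴ = 3.548×10¹⁰ K⁴.
A = 11000/(0.87 × 5.67×10⁻⁸ × 3.548×10¹⁰).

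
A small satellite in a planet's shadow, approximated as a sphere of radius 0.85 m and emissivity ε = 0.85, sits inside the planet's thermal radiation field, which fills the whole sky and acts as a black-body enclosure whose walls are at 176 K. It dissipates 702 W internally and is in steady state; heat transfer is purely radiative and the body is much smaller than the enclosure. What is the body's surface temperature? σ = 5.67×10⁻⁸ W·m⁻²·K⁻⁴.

T ≈ 225 K

For a small grey body in a large enclosure, net radiated power = εσA(T⁴ − T_w⁴).
Steady state: P = εσA(T⁴ − T_w⁴) with A = 4πr² = 9.079 m².
T⁴ = P/(εσA) + T_w⁴ = 702/(0.85·5.67×10⁻⁸·9.079) + (176)⁴
    = 1.604×10⁹ + 9.595×10⁸ = 2.564×10⁹ K⁴.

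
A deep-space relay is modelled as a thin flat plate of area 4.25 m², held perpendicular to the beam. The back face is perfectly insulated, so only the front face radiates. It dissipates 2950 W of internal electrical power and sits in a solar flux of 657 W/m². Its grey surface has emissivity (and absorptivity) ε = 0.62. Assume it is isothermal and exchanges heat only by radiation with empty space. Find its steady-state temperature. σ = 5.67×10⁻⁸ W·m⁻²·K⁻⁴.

T ≈ 421 K

At steady state, absorbed solar power + internal power = radiated power.
Absorbed: α·S·A_cross = 0.62·657·4.250 = 1731 W (cross-section A).
Total input = 1731 + 2950 = 4681 W.
Radiated: εσ·A_surf·T⁴ with A_surf = A = 4.250 m².
T⁴ = 4681/(0.62·5.67×10⁻⁸·4.250) = 3.133×10¹⁰ K⁴.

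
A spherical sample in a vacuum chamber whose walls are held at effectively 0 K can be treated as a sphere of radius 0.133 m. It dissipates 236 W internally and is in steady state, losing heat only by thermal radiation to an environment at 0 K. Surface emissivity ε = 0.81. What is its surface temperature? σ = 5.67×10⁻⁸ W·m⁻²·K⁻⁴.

T ≈ 390 K

Steady state: internal power = radiated power, P = εσA T⁴.
Radiating area A = 4πr² = 0.2223 m².
T⁴ = P/(εσA) = 236/(0.81·5.67×10⁻⁸·0.2223) = 2.312×10¹⁰ K⁴.
T = (2.312×10¹⁰)^(1/4).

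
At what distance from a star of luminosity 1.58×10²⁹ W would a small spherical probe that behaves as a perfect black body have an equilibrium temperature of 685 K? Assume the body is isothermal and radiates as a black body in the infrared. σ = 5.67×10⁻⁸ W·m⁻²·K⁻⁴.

For an isothermal black-emitting sphere, (1−a)S·πr² = σ·4πr²·T⁴ ⇒ S = 4σT⁴/(1−a).
S = 4·5.67×10⁻⁸·(685)⁴/1.00 = 49940 W/m².
Flux falls as S = L/(4πd²), so d = √(L/(4πS)) = √(1.58×10²⁹/(4π·49940)).

d ≈ 5.02×10¹¹ m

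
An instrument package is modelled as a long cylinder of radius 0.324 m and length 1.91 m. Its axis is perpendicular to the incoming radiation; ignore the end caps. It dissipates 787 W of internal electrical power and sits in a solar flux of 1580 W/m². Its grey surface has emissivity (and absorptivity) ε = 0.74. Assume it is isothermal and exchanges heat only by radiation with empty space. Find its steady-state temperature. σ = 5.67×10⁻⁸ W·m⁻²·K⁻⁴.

T ≈ 342 K

At steady state, absorbed solar power + internal power = radiated power.
Absorbed: α·S·A_cross = 0.74·1580·1.238 = 1447 W (cross-section 2rL).
Total input = 1447 + 787 = 2234 W.
Radiated: εσ·A_surf·T⁴ with A_surf = 2πrL = 3.888 m².
T⁴ = 2234/(0.74·5.67×10⁻⁸·3.888) = 1.369×10¹⁰ K⁴.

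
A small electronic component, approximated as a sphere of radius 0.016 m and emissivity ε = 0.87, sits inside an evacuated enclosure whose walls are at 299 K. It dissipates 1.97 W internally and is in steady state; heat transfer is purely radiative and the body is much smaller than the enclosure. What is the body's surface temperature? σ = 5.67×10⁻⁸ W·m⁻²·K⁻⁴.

T ≈ 378 K

For a small grey body in a large enclosure, net radiated power = εσA(T⁴ − T_w⁴).
Steady state: P = εσA(T⁴ − T_w⁴) with A = 4πr² = 0.003217 m².
T⁴ = P/(εσA) + T_w⁴ = 1.97/(0.87·5.67×10⁻⁸·0.003217) + (299)⁴
    = 1.241×10¹⁰ + 7.993×10⁹ = 2.041×10¹⁰ K⁴.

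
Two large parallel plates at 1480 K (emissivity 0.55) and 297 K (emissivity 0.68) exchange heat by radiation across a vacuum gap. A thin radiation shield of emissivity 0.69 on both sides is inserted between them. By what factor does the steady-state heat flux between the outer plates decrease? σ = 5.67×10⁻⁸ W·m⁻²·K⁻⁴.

factor ≈ 1.83

Without shield: q₀ = σΔ(T⁴)/(1/ε₁+1/ε₂−1) with denominator 2.289.
With shield the two gaps are in series; the resistances add: (1/ε₁+1/ε_s−1)+(1/ε_s+1/ε₂−1) = 2.267+1.920 = 4.187.
Heat-flux ratio q₀/q = 4.187/2.289.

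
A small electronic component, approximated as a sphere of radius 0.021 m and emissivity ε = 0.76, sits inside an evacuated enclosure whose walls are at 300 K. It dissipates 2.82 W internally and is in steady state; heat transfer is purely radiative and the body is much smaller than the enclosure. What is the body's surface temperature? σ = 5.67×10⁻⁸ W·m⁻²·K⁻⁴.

For a small grey body in a large enclosure, net radiated power = εσA(T⁴ − T_w⁴).
Steady state: P = εσA(T⁴ − T_w⁴) with A = 4πr² = 0.005542 m².
T⁴ = P/(εσA) + T_w⁴ = 2.82/(0.76·5.67×10⁻⁸·0.005542) + (300)⁴
    = 1.181×10¹⁰ + 8.100×10⁹ = 1.991×10¹⁰ K⁴.

T ≈ 376 K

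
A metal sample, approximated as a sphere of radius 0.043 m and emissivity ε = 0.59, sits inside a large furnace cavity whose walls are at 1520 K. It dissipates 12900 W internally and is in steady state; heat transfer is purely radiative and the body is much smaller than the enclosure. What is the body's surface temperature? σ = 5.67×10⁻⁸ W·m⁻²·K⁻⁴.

For a small grey body in a large enclosure, net radiated power = εσA(T⁴ − T_w⁴).
Steady state: P = εσA(T⁴ − T_w⁴) with A = 4πr² = 0.02324 m².
T⁴ = P/(εσA) + T_w⁴ = 12900/(0.59·5.67×10⁻⁸·0.02324) + (1520)⁴
    = 1.660×10¹³ + 5.338×10¹² = 2.193×10¹³ K⁴.

T ≈ 2160 K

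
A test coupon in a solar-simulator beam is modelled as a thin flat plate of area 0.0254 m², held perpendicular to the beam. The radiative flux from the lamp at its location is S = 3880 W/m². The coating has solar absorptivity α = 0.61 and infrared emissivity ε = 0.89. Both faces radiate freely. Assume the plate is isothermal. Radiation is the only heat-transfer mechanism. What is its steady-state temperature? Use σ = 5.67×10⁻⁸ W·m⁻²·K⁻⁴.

T ≈ 391 K

At equilibrium, absorbed power = emitted power.
Absorbing cross-section = A = 0.02540 m²; emitting surface = 2A = 0.05080 m² (ratio 2).
αS·A_cross = εσ·A_surf·T⁴  ⇒  T⁴ = αS/(ε·2σ).
T⁴ = 0.610·3880/(0.89·2·5.67×10⁻⁸) = 2.345×10¹⁰ K⁴.
T = (2.345×10¹⁰)^(1/4).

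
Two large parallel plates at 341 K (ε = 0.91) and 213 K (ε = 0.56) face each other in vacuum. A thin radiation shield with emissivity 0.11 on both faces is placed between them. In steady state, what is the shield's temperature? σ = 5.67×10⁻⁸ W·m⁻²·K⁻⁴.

T_s ≈ 299 K

In steady state the net flux on the hot side equals that on the cold side.
σ(T₁⁴−T_s⁴)/D₁ = σ(T_s⁴−T₂⁴)/D₂, with D₁ = 1/ε₁+1/ε_s−1 = 9.190, D₂ = 1/ε_s+1/ε₂−1 = 9.877.
Solve for T_s⁴: T_s⁴ = (D₂·T₁⁴ + D₁·T₂⁴)/(D₁+D₂) = 7.996×10⁹ K⁴.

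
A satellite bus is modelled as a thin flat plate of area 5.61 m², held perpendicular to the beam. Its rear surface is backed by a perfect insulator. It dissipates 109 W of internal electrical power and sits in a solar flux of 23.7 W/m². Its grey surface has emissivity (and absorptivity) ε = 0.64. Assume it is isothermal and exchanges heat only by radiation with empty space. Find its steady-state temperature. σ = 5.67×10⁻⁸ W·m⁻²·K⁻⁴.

At steady state, absorbed solar power + internal power = radiated power.
Absorbed: α·S·A_cross = 0.64·23.7·5.610 = 85.09 W (cross-section A).
Total input = 85.09 + 109 = 194.1 W.
Radiated: εσ·A_surf·T⁴ with A_surf = A = 5.610 m².
T⁴ = 194.1/(0.64·5.67×10⁻⁸·5.610) = 9.534×10⁸ K⁴.

T ≈ 176 K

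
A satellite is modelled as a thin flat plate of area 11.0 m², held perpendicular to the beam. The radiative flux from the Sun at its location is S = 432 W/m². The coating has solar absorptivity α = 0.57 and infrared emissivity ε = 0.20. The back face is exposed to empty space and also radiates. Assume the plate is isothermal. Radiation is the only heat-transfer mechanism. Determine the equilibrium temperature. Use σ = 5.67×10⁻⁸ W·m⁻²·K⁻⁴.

At equilibrium, absorbed power = emitted power.
Absorbing cross-section = A = 11.00 m²; emitting surface = 2A = 22.00 m² (ratio 2).
αS·A_cross = εσ·A_surf·T⁴  ⇒  T⁴ = αS/(ε·2σ).
T⁴ = 0.570·432/(0.20·2·5.67×10⁻⁸) = 1.086×10¹⁰ K⁴.
T = (1.086×10¹⁰)^(1/4).

T ≈ 323 K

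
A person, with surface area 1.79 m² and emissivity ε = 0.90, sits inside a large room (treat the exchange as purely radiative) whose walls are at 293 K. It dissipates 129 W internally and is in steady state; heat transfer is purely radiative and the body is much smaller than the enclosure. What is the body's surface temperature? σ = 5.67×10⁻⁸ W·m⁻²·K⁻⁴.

For a small grey body in a large enclosure, net radiated power = εσA(T⁴ − T_w⁴).
Steady state: P = εσA(T⁴ − T_w⁴) with A = 1.79 m².
T⁴ = P/(εσA) + T_w⁴ = 129/(0.90·5.67×10⁻⁸·1.790) + (293)⁴
    = 1.412×10⁹ + 7.370×10⁹ = 8.782×10⁹ K⁴.

T ≈ 306 K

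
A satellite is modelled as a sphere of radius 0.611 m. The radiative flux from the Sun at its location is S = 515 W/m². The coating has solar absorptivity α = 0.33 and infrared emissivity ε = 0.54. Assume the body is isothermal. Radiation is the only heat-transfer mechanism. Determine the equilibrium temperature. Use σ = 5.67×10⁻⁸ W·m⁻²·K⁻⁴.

At equilibrium, absorbed power = emitted power.
Absorbing cross-section = πr² = 1.173 m²; emitting surface = 4πr² = 4.691 m² (ratio 4).
αS·A_cross = εσ·A_surf·T⁴  ⇒  T⁴ = αS/(ε·4σ).
T⁴ = 0.330·515/(0.54·4·5.67×10⁻⁸) = 1.388×10⁹ K⁴.
T = (1.388×10⁹)^(1/4).

T ≈ 193 K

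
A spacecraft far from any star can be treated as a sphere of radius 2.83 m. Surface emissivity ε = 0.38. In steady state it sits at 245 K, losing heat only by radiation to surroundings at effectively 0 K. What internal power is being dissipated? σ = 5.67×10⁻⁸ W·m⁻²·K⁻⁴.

Steady state: P = εσA T⁴.
A = 4πr² = 100.6 m²; T⁴ = (245)⁴ = 3.603×10⁹ K⁴.
P = 0.38 × 5.67×10⁻⁸ × 100.6 × 3.603×10⁹.

P ≈ 7810 W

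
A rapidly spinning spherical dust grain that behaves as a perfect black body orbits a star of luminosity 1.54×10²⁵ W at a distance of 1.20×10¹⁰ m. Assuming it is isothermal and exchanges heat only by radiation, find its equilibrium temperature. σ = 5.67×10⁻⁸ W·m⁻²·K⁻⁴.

T ≈ 440 K

First find the stellar flux at distance d: S = L/(4πd²) = 1.54×10²⁵/(4π·(1.20×10¹⁰)²) = 8510 W/m².
For an isothermal sphere, absorbed (1−a)S·πr² = emitted σ·4πr²·T⁴, so T⁴ = (1−a)S/(4σ).
T⁴ = 1.00·8510/(4·5.67×10⁻⁸) = 3.752×10¹⁰ K⁴.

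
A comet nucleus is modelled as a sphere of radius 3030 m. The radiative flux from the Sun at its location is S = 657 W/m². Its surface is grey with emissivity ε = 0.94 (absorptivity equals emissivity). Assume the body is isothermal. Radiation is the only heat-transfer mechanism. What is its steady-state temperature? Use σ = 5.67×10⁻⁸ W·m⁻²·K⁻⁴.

T ≈ 232 K

At equilibrium, absorbed power = emitted power.
Absorbing cross-section = πr² = 2.884×10⁷ m²; emitting surface = 4πr² = 1.154×10⁸ m² (ratio 4).
εS·A_cross = εσ·A_surf·T⁴  ⇒  T⁴ = S/(4σ)   (ε cancels).
T⁴ = 657/(4·5.67×10⁻⁸) = 2.897×10⁹ K⁴.
T = (2.897×10⁹)^(1/4).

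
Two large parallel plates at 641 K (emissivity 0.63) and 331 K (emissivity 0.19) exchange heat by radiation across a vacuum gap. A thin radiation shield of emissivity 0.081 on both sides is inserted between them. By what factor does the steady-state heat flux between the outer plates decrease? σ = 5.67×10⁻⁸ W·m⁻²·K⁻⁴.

factor ≈ 5.05

Without shield: q₀ = σΔ(T⁴)/(1/ε₁+1/ε₂−1) with denominator 5.850.
With shield the two gaps are in series; the resistances add: (1/ε₁+1/ε_s−1)+(1/ε_s+1/ε₂−1) = 12.93+16.61 = 29.54.
Heat-flux ratio q₀/q = 29.54/5.850.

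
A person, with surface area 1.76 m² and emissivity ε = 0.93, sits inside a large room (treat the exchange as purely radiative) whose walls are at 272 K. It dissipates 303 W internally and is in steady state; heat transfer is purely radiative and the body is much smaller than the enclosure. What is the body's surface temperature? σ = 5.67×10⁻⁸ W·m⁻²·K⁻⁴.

For a small grey body in a large enclosure, net radiated power = εσA(T⁴ − T_w⁴).
Steady state: P = εσA(T⁴ − T_w⁴) with A = 1.76 m².
T⁴ = P/(εσA) + T_w⁴ = 303/(0.93·5.67×10⁻⁸·1.760) + (272)⁴
    = 3.265×10⁹ + 5.474×10⁹ = 8.738×10⁹ K⁴.

T ≈ 306 K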